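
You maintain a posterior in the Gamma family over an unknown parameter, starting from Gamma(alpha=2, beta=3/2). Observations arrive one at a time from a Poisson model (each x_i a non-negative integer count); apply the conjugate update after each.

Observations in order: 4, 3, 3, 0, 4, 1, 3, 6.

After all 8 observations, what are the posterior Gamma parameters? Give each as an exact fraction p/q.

obs 1: x=4 → posterior Gamma(6, 5/2)
obs 2: x=3 → posterior Gamma(9, 7/2)
obs 3: x=3 → posterior Gamma(12, 9/2)
obs 4: x=0 → posterior Gamma(12, 11/2)
obs 5: x=4 → posterior Gamma(16, 13/2)
obs 6: x=1 → posterior Gamma(17, 15/2)
obs 7: x=3 → posterior Gamma(20, 17/2)
obs 8: x=6 → posterior Gamma(26, 19/2)

alpha=26, beta=19/2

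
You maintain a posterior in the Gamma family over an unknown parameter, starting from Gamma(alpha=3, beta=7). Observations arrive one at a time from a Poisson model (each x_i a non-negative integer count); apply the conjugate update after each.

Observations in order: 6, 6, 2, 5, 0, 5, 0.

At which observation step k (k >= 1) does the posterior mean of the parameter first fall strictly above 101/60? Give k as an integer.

k = 3

obs 1: x=6 → posterior Gamma(9, 8)
obs 2: x=6 → posterior Gamma(15, 9)
obs 3: x=2 → posterior Gamma(17, 10)
obs 4: x=5 → posterior Gamma(22, 11)
obs 5: x=0 → posterior Gamma(22, 12)
obs 6: x=5 → posterior Gamma(27, 13)
obs 7: x=0 → posterior Gamma(27, 14)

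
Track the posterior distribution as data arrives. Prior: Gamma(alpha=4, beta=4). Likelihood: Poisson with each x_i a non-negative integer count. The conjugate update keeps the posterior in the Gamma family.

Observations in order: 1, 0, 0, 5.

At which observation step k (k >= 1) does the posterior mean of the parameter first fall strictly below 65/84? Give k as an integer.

obs 1: x=1 → posterior Gamma(5, 5)
obs 2: x=0 → posterior Gamma(5, 6)
obs 3: x=0 → posterior Gamma(5, 7)
obs 4: x=5 → posterior Gamma(10, 8)

k = 3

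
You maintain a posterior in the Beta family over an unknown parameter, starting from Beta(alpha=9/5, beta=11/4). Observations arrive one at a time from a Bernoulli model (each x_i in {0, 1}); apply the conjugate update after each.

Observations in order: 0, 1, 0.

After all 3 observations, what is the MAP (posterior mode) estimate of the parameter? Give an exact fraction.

obs 1: x=0 → posterior Beta(9/5, 15/4)
obs 2: x=1 → posterior Beta(14/5, 15/4)
obs 3: x=0 → posterior Beta(14/5, 19/4)

12/37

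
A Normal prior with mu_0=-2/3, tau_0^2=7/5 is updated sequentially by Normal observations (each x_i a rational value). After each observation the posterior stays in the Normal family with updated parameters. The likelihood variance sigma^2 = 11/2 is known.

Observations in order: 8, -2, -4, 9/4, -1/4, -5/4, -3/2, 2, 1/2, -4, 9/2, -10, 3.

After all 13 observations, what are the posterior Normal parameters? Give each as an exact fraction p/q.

obs 1: x=8 → posterior Normal(226/207, 77/69)
obs 2: x=-2 → posterior Normal(142/249, 77/83)
obs 3: x=-4 → posterior Normal(-26/291, 77/97)
obs 4: x=9/4 → posterior Normal(137/666, 77/111)
obs 5: x=-1/4 → posterior Normal(58/375, 77/125)
obs 6: x=-5/4 → posterior Normal(11/834, 77/139)
obs 7: x=-3/2 → posterior Normal(-115/918, 77/153)
obs 8: x=2 → posterior Normal(53/1002, 77/167)
obs 9: x=1/2 → posterior Normal(95/1086, 77/181)
obs 10: x=-4 → posterior Normal(-241/1170, 77/195)
obs 11: x=9/2 → posterior Normal(137/1254, 7/19)
obs 12: x=-10 → posterior Normal(-703/1338, 77/223)
obs 13: x=3 → posterior Normal(-451/1422, 77/237)

mu_0=-451/1422, tau_0^2=77/237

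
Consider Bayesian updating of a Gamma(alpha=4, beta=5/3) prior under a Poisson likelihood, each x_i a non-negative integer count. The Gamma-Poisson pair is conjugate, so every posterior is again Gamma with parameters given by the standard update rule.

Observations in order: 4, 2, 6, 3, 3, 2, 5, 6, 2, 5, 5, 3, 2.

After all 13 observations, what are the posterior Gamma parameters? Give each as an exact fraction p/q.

alpha=52, beta=44/3

obs 1: x=4 → posterior Gamma(8, 8/3)
obs 2: x=2 → posterior Gamma(10, 11/3)
obs 3: x=6 → posterior Gamma(16, 14/3)
obs 4: x=3 → posterior Gamma(19, 17/3)
obs 5: x=3 → posterior Gamma(22, 20/3)
obs 6: x=2 → posterior Gamma(24, 23/3)
obs 7: x=5 → posterior Gamma(29, 26/3)
obs 8: x=6 → posterior Gamma(35, 29/3)
obs 9: x=2 → posterior Gamma(37, 32/3)
obs 10: x=5 → posterior Gamma(42, 35/3)
obs 11: x=5 → posterior Gamma(47, 38/3)
obs 12: x=3 → posterior Gamma(50, 41/3)
obs 13: x=2 → posterior Gamma(52, 44/3)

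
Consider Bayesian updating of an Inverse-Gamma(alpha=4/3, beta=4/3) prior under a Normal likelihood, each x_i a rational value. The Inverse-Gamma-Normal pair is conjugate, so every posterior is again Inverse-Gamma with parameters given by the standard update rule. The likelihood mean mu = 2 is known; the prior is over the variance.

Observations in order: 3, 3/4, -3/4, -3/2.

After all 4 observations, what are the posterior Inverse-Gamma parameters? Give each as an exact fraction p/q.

obs 1: x=3 → posterior Inverse-Gamma(11/6, 11/6)
obs 2: x=3/4 → posterior Inverse-Gamma(7/3, 251/96)
obs 3: x=-3/4 → posterior Inverse-Gamma(17/6, 307/48)
obs 4: x=-3/2 → posterior Inverse-Gamma(10/3, 601/48)

alpha=10/3, beta=601/48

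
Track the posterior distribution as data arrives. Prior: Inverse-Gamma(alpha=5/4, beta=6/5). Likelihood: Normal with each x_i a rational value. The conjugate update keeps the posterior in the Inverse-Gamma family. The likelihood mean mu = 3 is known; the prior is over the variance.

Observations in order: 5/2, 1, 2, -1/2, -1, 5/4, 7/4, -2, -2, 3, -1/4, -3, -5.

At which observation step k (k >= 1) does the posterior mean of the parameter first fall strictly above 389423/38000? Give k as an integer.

k = 12

obs 1: x=5/2 → posterior Inverse-Gamma(7/4, 53/40)
obs 2: x=1 → posterior Inverse-Gamma(9/4, 133/40)
obs 3: x=2 → posterior Inverse-Gamma(11/4, 153/40)
obs 4: x=-1/2 → posterior Inverse-Gamma(13/4, 199/20)
obs 5: x=-1 → posterior Inverse-Gamma(15/4, 359/20)
obs 6: x=5/4 → posterior Inverse-Gamma(17/4, 3117/160)
obs 7: x=7/4 → posterior Inverse-Gamma(19/4, 1621/80)
obs 8: x=-2 → posterior Inverse-Gamma(21/4, 2621/80)
obs 9: x=-2 → posterior Inverse-Gamma(23/4, 3621/80)
obs 10: x=3 → posterior Inverse-Gamma(25/4, 3621/80)
obs 11: x=-1/4 → posterior Inverse-Gamma(27/4, 8087/160)
obs 12: x=-3 → posterior Inverse-Gamma(29/4, 10967/160)
obs 13: x=-5 → posterior Inverse-Gamma(31/4, 16087/160)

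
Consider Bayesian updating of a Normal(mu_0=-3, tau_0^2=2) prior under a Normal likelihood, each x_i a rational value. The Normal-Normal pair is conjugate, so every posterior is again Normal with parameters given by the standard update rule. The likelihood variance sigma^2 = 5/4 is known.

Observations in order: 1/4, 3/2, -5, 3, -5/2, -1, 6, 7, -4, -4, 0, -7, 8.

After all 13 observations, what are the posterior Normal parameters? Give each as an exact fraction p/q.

obs 1: x=1/4 → posterior Normal(-1, 10/13)
obs 2: x=3/2 → posterior Normal(-1/21, 10/21)
obs 3: x=-5 → posterior Normal(-41/29, 10/29)
obs 4: x=3 → posterior Normal(-17/37, 10/37)
obs 5: x=-5/2 → posterior Normal(-37/45, 2/9)
obs 6: x=-1 → posterior Normal(-45/53, 10/53)
obs 7: x=6 → posterior Normal(3/61, 10/61)
obs 8: x=7 → posterior Normal(59/69, 10/69)
obs 9: x=-4 → posterior Normal(27/77, 10/77)
obs 10: x=-4 → posterior Normal(-1/17, 2/17)
obs 11: x=0 → posterior Normal(-5/93, 10/93)
obs 12: x=-7 → posterior Normal(-61/101, 10/101)
obs 13: x=8 → posterior Normal(3/109, 10/109)

mu_0=3/109, tau_0^2=10/109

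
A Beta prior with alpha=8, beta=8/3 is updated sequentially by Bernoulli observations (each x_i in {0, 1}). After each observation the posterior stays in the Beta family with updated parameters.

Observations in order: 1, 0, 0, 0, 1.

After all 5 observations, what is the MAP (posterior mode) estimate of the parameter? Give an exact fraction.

27/41

obs 1: x=1 → posterior Beta(9, 8/3)
obs 2: x=0 → posterior Beta(9, 11/3)
obs 3: x=0 → posterior Beta(9, 14/3)
obs 4: x=0 → posterior Beta(9, 17/3)
obs 5: x=1 → posterior Beta(10, 17/3)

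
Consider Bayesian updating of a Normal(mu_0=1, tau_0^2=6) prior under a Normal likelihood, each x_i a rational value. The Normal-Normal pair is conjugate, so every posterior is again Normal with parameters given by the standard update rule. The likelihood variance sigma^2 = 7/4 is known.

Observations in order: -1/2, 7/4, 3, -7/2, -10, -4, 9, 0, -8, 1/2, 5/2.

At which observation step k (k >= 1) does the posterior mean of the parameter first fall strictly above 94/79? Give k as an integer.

obs 1: x=-1/2 → posterior Normal(-5/31, 42/31)
obs 2: x=7/4 → posterior Normal(37/55, 42/55)
obs 3: x=3 → posterior Normal(109/79, 42/79)
obs 4: x=-7/2 → posterior Normal(25/103, 42/103)
obs 5: x=-10 → posterior Normal(-215/127, 42/127)
obs 6: x=-4 → posterior Normal(-311/151, 42/151)
obs 7: x=9 → posterior Normal(-19/35, 6/25)
obs 8: x=0 → posterior Normal(-95/199, 42/199)
obs 9: x=-8 → posterior Normal(-287/223, 42/223)
obs 10: x=1/2 → posterior Normal(-275/247, 42/247)
obs 11: x=5/2 → posterior Normal(-215/271, 42/271)

k = 3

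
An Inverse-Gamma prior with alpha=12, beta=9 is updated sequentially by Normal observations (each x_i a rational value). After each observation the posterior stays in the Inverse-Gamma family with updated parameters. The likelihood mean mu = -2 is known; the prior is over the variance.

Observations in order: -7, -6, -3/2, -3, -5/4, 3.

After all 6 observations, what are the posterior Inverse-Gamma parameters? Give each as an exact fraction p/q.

alpha=15, beta=1373/32

obs 1: x=-7 → posterior Inverse-Gamma(25/2, 43/2)
obs 2: x=-6 → posterior Inverse-Gamma(13, 59/2)
obs 3: x=-3/2 → posterior Inverse-Gamma(27/2, 237/8)
obs 4: x=-3 → posterior Inverse-Gamma(14, 241/8)
obs 5: x=-5/4 → posterior Inverse-Gamma(29/2, 973/32)
obs 6: x=3 → posterior Inverse-Gamma(15, 1373/32)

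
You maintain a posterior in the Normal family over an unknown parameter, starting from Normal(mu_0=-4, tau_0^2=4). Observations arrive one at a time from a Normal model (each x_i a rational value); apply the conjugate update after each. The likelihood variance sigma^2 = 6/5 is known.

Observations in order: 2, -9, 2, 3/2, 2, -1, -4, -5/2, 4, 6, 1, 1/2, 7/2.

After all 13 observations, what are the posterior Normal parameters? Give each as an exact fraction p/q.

mu_0=48/133, tau_0^2=12/133

obs 1: x=2 → posterior Normal(8/13, 12/13)
obs 2: x=-9 → posterior Normal(-82/23, 12/23)
obs 3: x=2 → posterior Normal(-62/33, 4/11)
obs 4: x=3/2 → posterior Normal(-47/43, 12/43)
obs 5: x=2 → posterior Normal(-27/53, 12/53)
obs 6: x=-1 → posterior Normal(-37/63, 4/21)
obs 7: x=-4 → posterior Normal(-77/73, 12/73)
obs 8: x=-5/2 → posterior Normal(-102/83, 12/83)
obs 9: x=4 → posterior Normal(-2/3, 4/31)
obs 10: x=6 → posterior Normal(-2/103, 12/103)
obs 11: x=1 → posterior Normal(8/113, 12/113)
obs 12: x=1/2 → posterior Normal(13/123, 4/41)
obs 13: x=7/2 → posterior Normal(48/133, 12/133)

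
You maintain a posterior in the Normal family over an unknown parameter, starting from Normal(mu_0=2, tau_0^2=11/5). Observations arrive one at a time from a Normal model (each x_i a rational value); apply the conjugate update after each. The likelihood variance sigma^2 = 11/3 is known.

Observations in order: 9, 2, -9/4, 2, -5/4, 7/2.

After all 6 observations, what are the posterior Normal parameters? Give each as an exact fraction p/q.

mu_0=49/23, tau_0^2=11/23

obs 1: x=9 → posterior Normal(37/8, 11/8)
obs 2: x=2 → posterior Normal(43/11, 1)
obs 3: x=-9/4 → posterior Normal(145/56, 11/14)
obs 4: x=2 → posterior Normal(169/68, 11/17)
obs 5: x=-5/4 → posterior Normal(77/40, 11/20)
obs 6: x=7/2 → posterior Normal(49/23, 11/23)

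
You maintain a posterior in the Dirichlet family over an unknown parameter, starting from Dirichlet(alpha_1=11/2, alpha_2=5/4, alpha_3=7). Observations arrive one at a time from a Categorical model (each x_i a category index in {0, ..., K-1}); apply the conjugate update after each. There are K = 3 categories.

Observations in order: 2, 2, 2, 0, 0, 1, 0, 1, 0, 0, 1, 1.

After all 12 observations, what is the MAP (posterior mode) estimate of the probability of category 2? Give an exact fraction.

36/91

obs 1: x=2 → posterior Dirichlet(11/2, 5/4, 8)
obs 2: x=2 → posterior Dirichlet(11/2, 5/4, 9)
obs 3: x=2 → posterior Dirichlet(11/2, 5/4, 10)
obs 4: x=0 → posterior Dirichlet(13/2, 5/4, 10)
obs 5: x=0 → posterior Dirichlet(15/2, 5/4, 10)
obs 6: x=1 → posterior Dirichlet(15/2, 9/4, 10)
obs 7: x=0 → posterior Dirichlet(17/2, 9/4, 10)
obs 8: x=1 → posterior Dirichlet(17/2, 13/4, 10)
obs 9: x=0 → posterior Dirichlet(19/2, 13/4, 10)
obs 10: x=0 → posterior Dirichlet(21/2, 13/4, 10)
obs 11: x=1 → posterior Dirichlet(21/2, 17/4, 10)
obs 12: x=1 → posterior Dirichlet(21/2, 21/4, 10)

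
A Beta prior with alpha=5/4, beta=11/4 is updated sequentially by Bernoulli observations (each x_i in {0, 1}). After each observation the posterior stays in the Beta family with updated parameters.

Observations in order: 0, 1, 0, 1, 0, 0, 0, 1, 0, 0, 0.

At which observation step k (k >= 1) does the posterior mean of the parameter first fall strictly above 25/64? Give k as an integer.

k = 4

obs 1: x=0 → posterior Beta(5/4, 15/4)
obs 2: x=1 → posterior Beta(9/4, 15/4)
obs 3: x=0 → posterior Beta(9/4, 19/4)
obs 4: x=1 → posterior Beta(13/4, 19/4)
obs 5: x=0 → posterior Beta(13/4, 23/4)
obs 6: x=0 → posterior Beta(13/4, 27/4)
obs 7: x=0 → posterior Beta(13/4, 31/4)
obs 8: x=1 → posterior Beta(17/4, 31/4)
obs 9: x=0 → posterior Beta(17/4, 35/4)
obs 10: x=0 → posterior Beta(17/4, 39/4)
obs 11: x=0 → posterior Beta(17/4, 43/4)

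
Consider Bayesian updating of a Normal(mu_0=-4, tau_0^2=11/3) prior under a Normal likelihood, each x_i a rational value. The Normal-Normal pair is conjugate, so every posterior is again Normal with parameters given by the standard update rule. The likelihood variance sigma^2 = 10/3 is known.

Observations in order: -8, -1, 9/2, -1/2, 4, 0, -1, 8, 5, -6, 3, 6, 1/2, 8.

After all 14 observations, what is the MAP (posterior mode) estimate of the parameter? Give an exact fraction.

415/328

obs 1: x=-8 → posterior Normal(-128/21, 110/63)
obs 2: x=-1 → posterior Normal(-139/32, 55/48)
obs 3: x=9/2 → posterior Normal(-179/86, 110/129)
obs 4: x=-1/2 → posterior Normal(-95/54, 55/81)
obs 5: x=4 → posterior Normal(-51/65, 22/39)
obs 6: x=0 → posterior Normal(-51/76, 55/114)
obs 7: x=-1 → posterior Normal(-62/87, 110/261)
obs 8: x=8 → posterior Normal(13/49, 55/147)
obs 9: x=5 → posterior Normal(81/109, 110/327)
obs 10: x=-6 → posterior Normal(1/8, 11/36)
obs 11: x=3 → posterior Normal(48/131, 110/393)
obs 12: x=6 → posterior Normal(57/71, 55/213)
obs 13: x=1/2 → posterior Normal(239/306, 110/459)
obs 14: x=8 → posterior Normal(415/328, 55/246)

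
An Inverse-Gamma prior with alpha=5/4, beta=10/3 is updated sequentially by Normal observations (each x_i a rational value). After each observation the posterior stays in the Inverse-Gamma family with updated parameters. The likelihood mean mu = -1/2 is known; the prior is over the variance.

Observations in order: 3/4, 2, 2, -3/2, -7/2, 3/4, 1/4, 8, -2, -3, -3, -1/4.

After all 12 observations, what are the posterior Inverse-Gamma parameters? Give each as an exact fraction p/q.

obs 1: x=3/4 → posterior Inverse-Gamma(7/4, 395/96)
obs 2: x=2 → posterior Inverse-Gamma(9/4, 695/96)
obs 3: x=2 → posterior Inverse-Gamma(11/4, 995/96)
obs 4: x=-3/2 → posterior Inverse-Gamma(13/4, 1043/96)
obs 5: x=-7/2 → posterior Inverse-Gamma(15/4, 1475/96)
obs 6: x=3/4 → posterior Inverse-Gamma(17/4, 775/48)
obs 7: x=1/4 → posterior Inverse-Gamma(19/4, 1577/96)
obs 8: x=8 → posterior Inverse-Gamma(21/4, 5045/96)
obs 9: x=-2 → posterior Inverse-Gamma(23/4, 5153/96)
obs 10: x=-3 → posterior Inverse-Gamma(25/4, 5453/96)
obs 11: x=-3 → posterior Inverse-Gamma(27/4, 5753/96)
obs 12: x=-1/4 → posterior Inverse-Gamma(29/4, 1439/24)

alpha=29/4, beta=1439/24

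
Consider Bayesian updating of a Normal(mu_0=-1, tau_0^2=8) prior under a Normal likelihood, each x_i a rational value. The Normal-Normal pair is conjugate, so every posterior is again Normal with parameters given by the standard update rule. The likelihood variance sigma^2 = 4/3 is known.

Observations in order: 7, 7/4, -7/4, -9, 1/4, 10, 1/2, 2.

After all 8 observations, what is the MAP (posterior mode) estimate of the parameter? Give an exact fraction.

obs 1: x=7 → posterior Normal(41/7, 8/7)
obs 2: x=7/4 → posterior Normal(103/26, 8/13)
obs 3: x=-7/4 → posterior Normal(41/19, 8/19)
obs 4: x=-9 → posterior Normal(-13/25, 8/25)
obs 5: x=1/4 → posterior Normal(-23/62, 8/31)
obs 6: x=10 → posterior Normal(97/74, 8/37)
obs 7: x=1/2 → posterior Normal(103/86, 8/43)
obs 8: x=2 → posterior Normal(127/98, 8/49)

127/98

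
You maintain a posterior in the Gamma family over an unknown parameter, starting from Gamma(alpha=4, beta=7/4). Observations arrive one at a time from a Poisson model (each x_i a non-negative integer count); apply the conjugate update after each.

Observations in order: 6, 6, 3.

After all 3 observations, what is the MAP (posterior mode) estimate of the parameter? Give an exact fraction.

72/19

obs 1: x=6 → posterior Gamma(10, 11/4)
obs 2: x=6 → posterior Gamma(16, 15/4)
obs 3: x=3 → posterior Gamma(19, 19/4)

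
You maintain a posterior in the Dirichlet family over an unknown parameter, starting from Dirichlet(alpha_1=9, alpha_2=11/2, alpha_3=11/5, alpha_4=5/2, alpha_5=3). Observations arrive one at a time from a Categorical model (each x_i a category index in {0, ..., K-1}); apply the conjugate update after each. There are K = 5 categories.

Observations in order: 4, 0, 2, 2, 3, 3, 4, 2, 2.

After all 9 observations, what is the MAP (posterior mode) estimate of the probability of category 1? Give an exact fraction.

obs 1: x=4 → posterior Dirichlet(9, 11/2, 11/5, 5/2, 4)
obs 2: x=0 → posterior Dirichlet(10, 11/2, 11/5, 5/2, 4)
obs 3: x=2 → posterior Dirichlet(10, 11/2, 16/5, 5/2, 4)
obs 4: x=2 → posterior Dirichlet(10, 11/2, 21/5, 5/2, 4)
obs 5: x=3 → posterior Dirichlet(10, 11/2, 21/5, 7/2, 4)
obs 6: x=3 → posterior Dirichlet(10, 11/2, 21/5, 9/2, 4)
obs 7: x=4 → posterior Dirichlet(10, 11/2, 21/5, 9/2, 5)
obs 8: x=2 → posterior Dirichlet(10, 11/2, 26/5, 9/2, 5)
obs 9: x=2 → posterior Dirichlet(10, 11/2, 31/5, 9/2, 5)

45/262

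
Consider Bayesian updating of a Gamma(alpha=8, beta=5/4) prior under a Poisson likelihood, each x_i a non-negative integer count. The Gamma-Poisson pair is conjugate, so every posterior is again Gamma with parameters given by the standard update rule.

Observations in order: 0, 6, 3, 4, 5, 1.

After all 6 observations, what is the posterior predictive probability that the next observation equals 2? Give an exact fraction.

obs 1: x=0 → posterior Gamma(8, 9/4)
obs 2: x=6 → posterior Gamma(14, 13/4)
obs 3: x=3 → posterior Gamma(17, 17/4)
obs 4: x=4 → posterior Gamma(21, 21/4)
obs 5: x=5 → posterior Gamma(26, 25/4)
obs 6: x=1 → posterior Gamma(27, 29/4)

683902138297397496006955434125740323819616/4032185395640807247563396498013703040657139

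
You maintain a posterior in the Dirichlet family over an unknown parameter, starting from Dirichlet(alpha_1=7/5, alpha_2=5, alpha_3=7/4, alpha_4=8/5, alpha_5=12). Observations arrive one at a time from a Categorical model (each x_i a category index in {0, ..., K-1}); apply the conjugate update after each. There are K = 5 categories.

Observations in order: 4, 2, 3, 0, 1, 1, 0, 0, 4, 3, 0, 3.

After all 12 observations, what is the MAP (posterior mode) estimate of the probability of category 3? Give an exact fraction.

72/575

obs 1: x=4 → posterior Dirichlet(7/5, 5, 7/4, 8/5, 13)
obs 2: x=2 → posterior Dirichlet(7/5, 5, 11/4, 8/5, 13)
obs 3: x=3 → posterior Dirichlet(7/5, 5, 11/4, 13/5, 13)
obs 4: x=0 → posterior Dirichlet(12/5, 5, 11/4, 13/5, 13)
obs 5: x=1 → posterior Dirichlet(12/5, 6, 11/4, 13/5, 13)
obs 6: x=1 → posterior Dirichlet(12/5, 7, 11/4, 13/5, 13)
obs 7: x=0 → posterior Dirichlet(17/5, 7, 11/4, 13/5, 13)
obs 8: x=0 → posterior Dirichlet(22/5, 7, 11/4, 13/5, 13)
obs 9: x=4 → posterior Dirichlet(22/5, 7, 11/4, 13/5, 14)
obs 10: x=3 → posterior Dirichlet(22/5, 7, 11/4, 18/5, 14)
obs 11: x=0 → posterior Dirichlet(27/5, 7, 11/4, 18/5, 14)
obs 12: x=3 → posterior Dirichlet(27/5, 7, 11/4, 23/5, 14)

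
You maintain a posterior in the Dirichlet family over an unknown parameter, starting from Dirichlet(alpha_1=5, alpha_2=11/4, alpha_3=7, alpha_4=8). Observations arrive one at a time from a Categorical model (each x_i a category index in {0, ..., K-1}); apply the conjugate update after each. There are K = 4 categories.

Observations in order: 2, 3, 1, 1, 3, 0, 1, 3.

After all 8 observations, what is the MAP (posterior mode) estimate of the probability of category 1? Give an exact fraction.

19/107

obs 1: x=2 → posterior Dirichlet(5, 11/4, 8, 8)
obs 2: x=3 → posterior Dirichlet(5, 11/4, 8, 9)
obs 3: x=1 → posterior Dirichlet(5, 15/4, 8, 9)
obs 4: x=1 → posterior Dirichlet(5, 19/4, 8, 9)
obs 5: x=3 → posterior Dirichlet(5, 19/4, 8, 10)
obs 6: x=0 → posterior Dirichlet(6, 19/4, 8, 10)
obs 7: x=1 → posterior Dirichlet(6, 23/4, 8, 10)
obs 8: x=3 → posterior Dirichlet(6, 23/4, 8, 11)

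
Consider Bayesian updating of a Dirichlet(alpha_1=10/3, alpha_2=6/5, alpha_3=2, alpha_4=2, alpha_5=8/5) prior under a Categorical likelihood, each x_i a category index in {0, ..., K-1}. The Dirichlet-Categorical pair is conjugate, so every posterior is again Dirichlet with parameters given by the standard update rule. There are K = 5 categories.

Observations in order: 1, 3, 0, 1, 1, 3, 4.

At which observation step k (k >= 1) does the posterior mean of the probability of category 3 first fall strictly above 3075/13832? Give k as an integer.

obs 1: x=1 → posterior Dirichlet(10/3, 11/5, 2, 2, 8/5)
obs 2: x=3 → posterior Dirichlet(10/3, 11/5, 2, 3, 8/5)
obs 3: x=0 → posterior Dirichlet(13/3, 11/5, 2, 3, 8/5)
obs 4: x=1 → posterior Dirichlet(13/3, 16/5, 2, 3, 8/5)
obs 5: x=1 → posterior Dirichlet(13/3, 21/5, 2, 3, 8/5)
obs 6: x=3 → posterior Dirichlet(13/3, 21/5, 2, 4, 8/5)
obs 7: x=4 → posterior Dirichlet(13/3, 21/5, 2, 4, 13/5)

k = 2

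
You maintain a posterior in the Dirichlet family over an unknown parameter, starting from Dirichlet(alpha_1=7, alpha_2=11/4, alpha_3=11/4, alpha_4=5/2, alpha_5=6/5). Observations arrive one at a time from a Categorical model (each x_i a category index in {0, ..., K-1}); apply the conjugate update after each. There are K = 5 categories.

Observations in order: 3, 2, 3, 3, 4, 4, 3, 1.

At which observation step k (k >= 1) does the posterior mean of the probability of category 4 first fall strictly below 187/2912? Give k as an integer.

k = 3

obs 1: x=3 → posterior Dirichlet(7, 11/4, 11/4, 7/2, 6/5)
obs 2: x=2 → posterior Dirichlet(7, 11/4, 15/4, 7/2, 6/5)
obs 3: x=3 → posterior Dirichlet(7, 11/4, 15/4, 9/2, 6/5)
obs 4: x=3 → posterior Dirichlet(7, 11/4, 15/4, 11/2, 6/5)
obs 5: x=4 → posterior Dirichlet(7, 11/4, 15/4, 11/2, 11/5)
obs 6: x=4 → posterior Dirichlet(7, 11/4, 15/4, 11/2, 16/5)
obs 7: x=3 → posterior Dirichlet(7, 11/4, 15/4, 13/2, 16/5)
obs 8: x=1 → posterior Dirichlet(7, 15/4, 15/4, 13/2, 16/5)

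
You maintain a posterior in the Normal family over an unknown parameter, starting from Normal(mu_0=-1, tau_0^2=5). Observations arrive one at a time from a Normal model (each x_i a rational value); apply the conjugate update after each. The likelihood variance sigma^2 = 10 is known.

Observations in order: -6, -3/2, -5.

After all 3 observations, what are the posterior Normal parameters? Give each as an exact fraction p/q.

obs 1: x=-6 → posterior Normal(-8/3, 10/3)
obs 2: x=-3/2 → posterior Normal(-19/8, 5/2)
obs 3: x=-5 → posterior Normal(-29/10, 2)

mu_0=-29/10, tau_0^2=2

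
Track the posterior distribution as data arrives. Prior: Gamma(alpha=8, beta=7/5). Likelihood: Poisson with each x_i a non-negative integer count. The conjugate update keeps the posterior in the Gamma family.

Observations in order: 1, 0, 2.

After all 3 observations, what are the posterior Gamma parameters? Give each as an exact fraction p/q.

alpha=11, beta=22/5

obs 1: x=1 → posterior Gamma(9, 12/5)
obs 2: x=0 → posterior Gamma(9, 17/5)
obs 3: x=2 → posterior Gamma(11, 22/5)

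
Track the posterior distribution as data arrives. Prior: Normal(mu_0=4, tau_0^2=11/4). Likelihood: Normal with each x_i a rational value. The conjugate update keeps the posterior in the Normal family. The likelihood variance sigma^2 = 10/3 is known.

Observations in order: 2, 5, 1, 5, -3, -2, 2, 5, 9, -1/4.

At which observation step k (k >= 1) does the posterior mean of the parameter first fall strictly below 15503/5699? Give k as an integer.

obs 1: x=2 → posterior Normal(226/73, 110/73)
obs 2: x=5 → posterior Normal(391/106, 55/53)
obs 3: x=1 → posterior Normal(424/139, 110/139)
obs 4: x=5 → posterior Normal(589/172, 55/86)
obs 5: x=-3 → posterior Normal(98/41, 22/41)
obs 6: x=-2 → posterior Normal(212/119, 55/119)
obs 7: x=2 → posterior Normal(490/271, 110/271)
obs 8: x=5 → posterior Normal(655/304, 55/152)
obs 9: x=9 → posterior Normal(952/337, 110/337)
obs 10: x=-1/4 → posterior Normal(755/296, 11/37)

k = 5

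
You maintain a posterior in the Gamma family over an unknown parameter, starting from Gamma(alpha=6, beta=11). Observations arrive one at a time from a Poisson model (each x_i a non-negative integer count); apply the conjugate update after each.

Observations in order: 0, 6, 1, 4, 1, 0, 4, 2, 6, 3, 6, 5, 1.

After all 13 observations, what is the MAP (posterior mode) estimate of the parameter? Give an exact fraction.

11/6

obs 1: x=0 → posterior Gamma(6, 12)
obs 2: x=6 → posterior Gamma(12, 13)
obs 3: x=1 → posterior Gamma(13, 14)
obs 4: x=4 → posterior Gamma(17, 15)
obs 5: x=1 → posterior Gamma(18, 16)
obs 6: x=0 → posterior Gamma(18, 17)
obs 7: x=4 → posterior Gamma(22, 18)
obs 8: x=2 → posterior Gamma(24, 19)
obs 9: x=6 → posterior Gamma(30, 20)
obs 10: x=3 → posterior Gamma(33, 21)
obs 11: x=6 → posterior Gamma(39, 22)
obs 12: x=5 → posterior Gamma(44, 23)
obs 13: x=1 → posterior Gamma(45, 24)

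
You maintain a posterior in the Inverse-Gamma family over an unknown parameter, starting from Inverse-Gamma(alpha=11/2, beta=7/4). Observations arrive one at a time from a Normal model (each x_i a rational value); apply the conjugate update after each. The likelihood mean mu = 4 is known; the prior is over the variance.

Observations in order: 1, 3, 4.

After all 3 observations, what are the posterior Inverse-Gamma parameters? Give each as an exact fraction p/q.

obs 1: x=1 → posterior Inverse-Gamma(6, 25/4)
obs 2: x=3 → posterior Inverse-Gamma(13/2, 27/4)
obs 3: x=4 → posterior Inverse-Gamma(7, 27/4)

alpha=7, beta=27/4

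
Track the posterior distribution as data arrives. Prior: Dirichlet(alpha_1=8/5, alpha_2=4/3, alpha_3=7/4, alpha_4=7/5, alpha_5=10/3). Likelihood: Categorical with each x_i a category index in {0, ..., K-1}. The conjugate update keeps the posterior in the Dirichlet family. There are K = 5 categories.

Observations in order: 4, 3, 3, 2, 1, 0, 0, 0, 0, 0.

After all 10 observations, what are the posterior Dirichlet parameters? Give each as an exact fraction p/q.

alpha_1=33/5, alpha_2=7/3, alpha_3=11/4, alpha_4=17/5, alpha_5=13/3

obs 1: x=4 → posterior Dirichlet(8/5, 4/3, 7/4, 7/5, 13/3)
obs 2: x=3 → posterior Dirichlet(8/5, 4/3, 7/4, 12/5, 13/3)
obs 3: x=3 → posterior Dirichlet(8/5, 4/3, 7/4, 17/5, 13/3)
obs 4: x=2 → posterior Dirichlet(8/5, 4/3, 11/4, 17/5, 13/3)
obs 5: x=1 → posterior Dirichlet(8/5, 7/3, 11/4, 17/5, 13/3)
obs 6: x=0 → posterior Dirichlet(13/5, 7/3, 11/4, 17/5, 13/3)
obs 7: x=0 → posterior Dirichlet(18/5, 7/3, 11/4, 17/5, 13/3)
obs 8: x=0 → posterior Dirichlet(23/5, 7/3, 11/4, 17/5, 13/3)
obs 9: x=0 → posterior Dirichlet(28/5, 7/3, 11/4, 17/5, 13/3)
obs 10: x=0 → posterior Dirichlet(33/5, 7/3, 11/4, 17/5, 13/3)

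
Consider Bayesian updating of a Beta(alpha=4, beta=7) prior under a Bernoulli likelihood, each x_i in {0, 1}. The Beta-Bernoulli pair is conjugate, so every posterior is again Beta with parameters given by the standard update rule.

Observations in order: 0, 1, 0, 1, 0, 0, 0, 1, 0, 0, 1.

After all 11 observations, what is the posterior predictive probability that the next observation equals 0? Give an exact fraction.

obs 1: x=0 → posterior Beta(4, 8)
obs 2: x=1 → posterior Beta(5, 8)
obs 3: x=0 → posterior Beta(5, 9)
obs 4: x=1 → posterior Beta(6, 9)
obs 5: x=0 → posterior Beta(6, 10)
obs 6: x=0 → posterior Beta(6, 11)
obs 7: x=0 → posterior Beta(6, 12)
obs 8: x=1 → posterior Beta(7, 12)
obs 9: x=0 → posterior Beta(7, 13)
obs 10: x=0 → posterior Beta(7, 14)
obs 11: x=1 → posterior Beta(8, 14)

7/11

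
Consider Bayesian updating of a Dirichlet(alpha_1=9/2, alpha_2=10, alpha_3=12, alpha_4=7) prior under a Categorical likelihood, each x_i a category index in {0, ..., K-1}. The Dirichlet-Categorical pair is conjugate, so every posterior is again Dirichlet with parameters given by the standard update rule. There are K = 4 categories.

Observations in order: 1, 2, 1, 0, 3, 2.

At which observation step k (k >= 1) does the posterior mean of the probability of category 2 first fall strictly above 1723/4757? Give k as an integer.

obs 1: x=1 → posterior Dirichlet(9/2, 11, 12, 7)
obs 2: x=2 → posterior Dirichlet(9/2, 11, 13, 7)
obs 3: x=1 → posterior Dirichlet(9/2, 12, 13, 7)
obs 4: x=0 → posterior Dirichlet(11/2, 12, 13, 7)
obs 5: x=3 → posterior Dirichlet(11/2, 12, 13, 8)
obs 6: x=2 → posterior Dirichlet(11/2, 12, 14, 8)

k = 2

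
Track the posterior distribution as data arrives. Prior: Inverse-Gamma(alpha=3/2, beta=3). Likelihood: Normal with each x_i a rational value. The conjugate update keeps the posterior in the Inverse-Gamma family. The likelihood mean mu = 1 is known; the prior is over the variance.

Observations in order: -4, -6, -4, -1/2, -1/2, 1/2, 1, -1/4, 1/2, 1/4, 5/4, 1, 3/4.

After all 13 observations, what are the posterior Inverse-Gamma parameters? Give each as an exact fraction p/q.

alpha=8, beta=449/8

obs 1: x=-4 → posterior Inverse-Gamma(2, 31/2)
obs 2: x=-6 → posterior Inverse-Gamma(5/2, 40)
obs 3: x=-4 → posterior Inverse-Gamma(3, 105/2)
obs 4: x=-1/2 → posterior Inverse-Gamma(7/2, 429/8)
obs 5: x=-1/2 → posterior Inverse-Gamma(4, 219/4)
obs 6: x=1/2 → posterior Inverse-Gamma(9/2, 439/8)
obs 7: x=1 → posterior Inverse-Gamma(5, 439/8)
obs 8: x=-1/4 → posterior Inverse-Gamma(11/2, 1781/32)
obs 9: x=1/2 → posterior Inverse-Gamma(6, 1785/32)
obs 10: x=1/4 → posterior Inverse-Gamma(13/2, 897/16)
obs 11: x=5/4 → posterior Inverse-Gamma(7, 1795/32)
obs 12: x=1 → posterior Inverse-Gamma(15/2, 1795/32)
obs 13: x=3/4 → posterior Inverse-Gamma(8, 449/8)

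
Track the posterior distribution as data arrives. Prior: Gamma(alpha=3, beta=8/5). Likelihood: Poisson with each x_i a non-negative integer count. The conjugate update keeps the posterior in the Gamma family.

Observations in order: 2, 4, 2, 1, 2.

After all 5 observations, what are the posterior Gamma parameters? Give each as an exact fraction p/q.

obs 1: x=2 → posterior Gamma(5, 13/5)
obs 2: x=4 → posterior Gamma(9, 18/5)
obs 3: x=2 → posterior Gamma(11, 23/5)
obs 4: x=1 → posterior Gamma(12, 28/5)
obs 5: x=2 → posterior Gamma(14, 33/5)

alpha=14, beta=33/5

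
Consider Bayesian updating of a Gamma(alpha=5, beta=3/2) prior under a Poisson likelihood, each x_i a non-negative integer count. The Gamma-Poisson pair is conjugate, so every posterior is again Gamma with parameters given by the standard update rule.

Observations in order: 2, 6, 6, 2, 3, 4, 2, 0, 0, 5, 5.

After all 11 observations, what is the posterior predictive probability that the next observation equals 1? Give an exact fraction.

obs 1: x=2 → posterior Gamma(7, 5/2)
obs 2: x=6 → posterior Gamma(13, 7/2)
obs 3: x=6 → posterior Gamma(19, 9/2)
obs 4: x=2 → posterior Gamma(21, 11/2)
obs 5: x=3 → posterior Gamma(24, 13/2)
obs 6: x=4 → posterior Gamma(28, 15/2)
obs 7: x=2 → posterior Gamma(30, 17/2)
obs 8: x=0 → posterior Gamma(30, 19/2)
obs 9: x=0 → posterior Gamma(30, 21/2)
obs 10: x=5 → posterior Gamma(35, 23/2)
obs 11: x=5 → posterior Gamma(40, 25/2)

6617444900424221398971269536559702828526496887207031250000/48519278097689642681155855396759336072749841943521979872827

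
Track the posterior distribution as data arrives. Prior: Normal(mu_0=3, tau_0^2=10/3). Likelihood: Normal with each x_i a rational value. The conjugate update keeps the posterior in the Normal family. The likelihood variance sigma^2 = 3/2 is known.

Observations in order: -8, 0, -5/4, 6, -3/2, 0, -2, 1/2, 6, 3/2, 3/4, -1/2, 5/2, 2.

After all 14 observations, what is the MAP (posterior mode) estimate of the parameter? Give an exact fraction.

obs 1: x=-8 → posterior Normal(-133/29, 30/29)
obs 2: x=0 → posterior Normal(-19/7, 30/49)
obs 3: x=-5/4 → posterior Normal(-158/69, 10/23)
obs 4: x=6 → posterior Normal(-38/89, 30/89)
obs 5: x=-3/2 → posterior Normal(-68/109, 30/109)
obs 6: x=0 → posterior Normal(-68/129, 10/43)
obs 7: x=-2 → posterior Normal(-108/149, 30/149)
obs 8: x=1/2 → posterior Normal(-98/169, 30/169)
obs 9: x=6 → posterior Normal(22/189, 10/63)
obs 10: x=3/2 → posterior Normal(52/209, 30/209)
obs 11: x=3/4 → posterior Normal(67/229, 30/229)
obs 12: x=-1/2 → posterior Normal(19/83, 10/83)
obs 13: x=5/2 → posterior Normal(107/269, 30/269)
obs 14: x=2 → posterior Normal(147/289, 30/289)

147/289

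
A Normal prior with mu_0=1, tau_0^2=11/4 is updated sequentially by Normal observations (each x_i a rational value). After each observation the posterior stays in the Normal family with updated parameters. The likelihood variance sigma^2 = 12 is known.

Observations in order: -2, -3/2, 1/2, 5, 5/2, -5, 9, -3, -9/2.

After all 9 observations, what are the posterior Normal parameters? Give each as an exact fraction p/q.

obs 1: x=-2 → posterior Normal(26/59, 132/59)
obs 2: x=-3/2 → posterior Normal(19/140, 66/35)
obs 3: x=1/2 → posterior Normal(5/27, 44/27)
obs 4: x=5 → posterior Normal(35/46, 33/23)
obs 5: x=5/2 → posterior Normal(195/206, 132/103)
obs 6: x=-5 → posterior Normal(85/228, 22/19)
obs 7: x=9 → posterior Normal(283/250, 132/125)
obs 8: x=-3 → posterior Normal(217/272, 33/34)
obs 9: x=-9/2 → posterior Normal(59/147, 44/49)

mu_0=59/147, tau_0^2=44/49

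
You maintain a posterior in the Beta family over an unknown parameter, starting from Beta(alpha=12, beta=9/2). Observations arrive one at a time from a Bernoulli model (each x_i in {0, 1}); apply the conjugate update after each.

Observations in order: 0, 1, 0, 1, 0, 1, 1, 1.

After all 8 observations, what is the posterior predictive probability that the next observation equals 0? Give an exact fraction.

obs 1: x=0 → posterior Beta(12, 11/2)
obs 2: x=1 → posterior Beta(13, 11/2)
obs 3: x=0 → posterior Beta(13, 13/2)
obs 4: x=1 → posterior Beta(14, 13/2)
obs 5: x=0 → posterior Beta(14, 15/2)
obs 6: x=1 → posterior Beta(15, 15/2)
obs 7: x=1 → posterior Beta(16, 15/2)
obs 8: x=1 → posterior Beta(17, 15/2)

15/49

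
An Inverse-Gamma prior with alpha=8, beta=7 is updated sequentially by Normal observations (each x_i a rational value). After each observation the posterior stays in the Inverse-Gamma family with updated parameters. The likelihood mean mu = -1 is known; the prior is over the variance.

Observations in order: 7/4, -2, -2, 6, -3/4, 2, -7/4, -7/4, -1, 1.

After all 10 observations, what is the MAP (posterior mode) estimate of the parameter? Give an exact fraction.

obs 1: x=7/4 → posterior Inverse-Gamma(17/2, 345/32)
obs 2: x=-2 → posterior Inverse-Gamma(9, 361/32)
obs 3: x=-2 → posterior Inverse-Gamma(19/2, 377/32)
obs 4: x=6 → posterior Inverse-Gamma(10, 1161/32)
obs 5: x=-3/4 → posterior Inverse-Gamma(21/2, 581/16)
obs 6: x=2 → posterior Inverse-Gamma(11, 653/16)
obs 7: x=-7/4 → posterior Inverse-Gamma(23/2, 1315/32)
obs 8: x=-7/4 → posterior Inverse-Gamma(12, 331/8)
obs 9: x=-1 → posterior Inverse-Gamma(25/2, 331/8)
obs 10: x=1 → posterior Inverse-Gamma(13, 347/8)

347/112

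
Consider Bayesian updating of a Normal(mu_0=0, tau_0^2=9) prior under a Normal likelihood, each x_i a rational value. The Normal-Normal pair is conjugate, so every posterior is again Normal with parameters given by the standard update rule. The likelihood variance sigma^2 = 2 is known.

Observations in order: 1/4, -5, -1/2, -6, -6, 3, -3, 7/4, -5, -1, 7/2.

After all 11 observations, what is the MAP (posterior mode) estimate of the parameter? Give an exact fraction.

obs 1: x=1/4 → posterior Normal(9/44, 18/11)
obs 2: x=-5 → posterior Normal(-171/80, 9/10)
obs 3: x=-1/2 → posterior Normal(-189/116, 18/29)
obs 4: x=-6 → posterior Normal(-405/152, 9/19)
obs 5: x=-6 → posterior Normal(-621/188, 18/47)
obs 6: x=3 → posterior Normal(-513/224, 9/28)
obs 7: x=-3 → posterior Normal(-621/260, 18/65)
obs 8: x=7/4 → posterior Normal(-279/148, 9/37)
obs 9: x=-5 → posterior Normal(-369/166, 18/83)
obs 10: x=-1 → posterior Normal(-387/184, 9/46)
obs 11: x=7/2 → posterior Normal(-162/101, 18/101)

-162/101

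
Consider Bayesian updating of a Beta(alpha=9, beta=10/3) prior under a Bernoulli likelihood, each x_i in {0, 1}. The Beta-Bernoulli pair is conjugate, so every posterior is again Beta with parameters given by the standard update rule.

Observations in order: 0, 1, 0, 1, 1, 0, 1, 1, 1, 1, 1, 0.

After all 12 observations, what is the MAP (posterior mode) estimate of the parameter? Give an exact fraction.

48/67

obs 1: x=0 → posterior Beta(9, 13/3)
obs 2: x=1 → posterior Beta(10, 13/3)
obs 3: x=0 → posterior Beta(10, 16/3)
obs 4: x=1 → posterior Beta(11, 16/3)
obs 5: x=1 → posterior Beta(12, 16/3)
obs 6: x=0 → posterior Beta(12, 19/3)
obs 7: x=1 → posterior Beta(13, 19/3)
obs 8: x=1 → posterior Beta(14, 19/3)
obs 9: x=1 → posterior Beta(15, 19/3)
obs 10: x=1 → posterior Beta(16, 19/3)
obs 11: x=1 → posterior Beta(17, 19/3)
obs 12: x=0 → posterior Beta(17, 22/3)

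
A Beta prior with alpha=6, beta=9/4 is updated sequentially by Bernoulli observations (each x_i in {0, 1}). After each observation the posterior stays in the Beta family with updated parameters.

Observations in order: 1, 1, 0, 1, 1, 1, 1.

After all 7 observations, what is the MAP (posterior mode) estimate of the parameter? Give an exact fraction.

obs 1: x=1 → posterior Beta(7, 9/4)
obs 2: x=1 → posterior Beta(8, 9/4)
obs 3: x=0 → posterior Beta(8, 13/4)
obs 4: x=1 → posterior Beta(9, 13/4)
obs 5: x=1 → posterior Beta(10, 13/4)
obs 6: x=1 → posterior Beta(11, 13/4)
obs 7: x=1 → posterior Beta(12, 13/4)

44/53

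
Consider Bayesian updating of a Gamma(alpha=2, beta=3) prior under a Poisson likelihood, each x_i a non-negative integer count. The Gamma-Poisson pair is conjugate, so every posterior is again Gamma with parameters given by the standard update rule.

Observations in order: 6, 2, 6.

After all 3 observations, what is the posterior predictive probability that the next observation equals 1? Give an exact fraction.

45137758519296/232630513987207

obs 1: x=6 → posterior Gamma(8, 4)
obs 2: x=2 → posterior Gamma(10, 5)
obs 3: x=6 → posterior Gamma(16, 6)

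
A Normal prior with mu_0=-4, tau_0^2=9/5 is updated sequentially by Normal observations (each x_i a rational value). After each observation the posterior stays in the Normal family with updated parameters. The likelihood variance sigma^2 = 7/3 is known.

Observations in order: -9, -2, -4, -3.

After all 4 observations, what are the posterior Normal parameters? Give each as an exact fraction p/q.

mu_0=-626/143, tau_0^2=63/143

obs 1: x=-9 → posterior Normal(-383/62, 63/62)
obs 2: x=-2 → posterior Normal(-437/89, 63/89)
obs 3: x=-4 → posterior Normal(-545/116, 63/116)
obs 4: x=-3 → posterior Normal(-626/143, 63/143)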